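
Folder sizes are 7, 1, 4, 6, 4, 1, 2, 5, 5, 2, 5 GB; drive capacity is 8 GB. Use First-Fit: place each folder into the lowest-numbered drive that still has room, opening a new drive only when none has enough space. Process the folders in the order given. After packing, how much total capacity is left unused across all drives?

7 GB → drive 1 (remaining 1 GB)
1 GB → drive 1 (remaining 0 GB)
4 GB → drive 2 (remaining 4 GB)
6 GB → drive 3 (remaining 2 GB)
4 GB → drive 2 (remaining 0 GB)
1 GB → drive 3 (remaining 1 GB)
2 GB → drive 4 (remaining 6 GB)
5 GB → drive 4 (remaining 1 GB)
5 GB → drive 5 (remaining 3 GB)
2 GB → drive 5 (remaining 1 GB)
5 GB → drive 6 (remaining 3 GB)
6 drives × 8 GB = 48 GB; used 42 GB; unused 6 GB.

6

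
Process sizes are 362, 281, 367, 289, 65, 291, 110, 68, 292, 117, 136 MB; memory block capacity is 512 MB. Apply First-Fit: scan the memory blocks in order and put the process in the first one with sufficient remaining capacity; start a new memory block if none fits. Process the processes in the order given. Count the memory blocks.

6

memory block 1: place 362 MB, 150 MB left
memory block 2: place 281 MB, 231 MB left
memory block 3: place 367 MB, 145 MB left
memory block 4: place 289 MB, 223 MB left
memory block 1: place 65 MB, 85 MB left
memory block 5: place 291 MB, 221 MB left
memory block 2: place 110 MB, 121 MB left
memory block 1: place 68 MB, 17 MB left
memory block 6: place 292 MB, 220 MB left
memory block 2: place 117 MB, 4 MB left
memory block 3: place 136 MB, 9 MB left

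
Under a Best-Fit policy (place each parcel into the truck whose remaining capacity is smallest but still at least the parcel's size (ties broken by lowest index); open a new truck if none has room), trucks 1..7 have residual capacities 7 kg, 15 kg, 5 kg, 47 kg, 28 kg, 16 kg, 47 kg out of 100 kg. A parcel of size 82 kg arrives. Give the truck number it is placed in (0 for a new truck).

0

No truck has ≥ 82 kg free, so a new truck is opened.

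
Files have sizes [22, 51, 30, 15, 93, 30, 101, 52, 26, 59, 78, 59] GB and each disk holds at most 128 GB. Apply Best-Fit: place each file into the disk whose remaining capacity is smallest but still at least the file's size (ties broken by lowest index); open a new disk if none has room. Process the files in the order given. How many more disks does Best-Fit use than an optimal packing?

1

Best-Fit: [22,51,30,15] [93,30] [101,26] [52,59] [78] [59] → 6 disks.
Total size 616 GB; any packing needs at least ⌈616/128⌉ = 5 disks.
An optimal packing achieves that bound: [101,26] [93,30] [78,30,15] [59,59] [52,51,22] → 5 disks.
Excess: 6 − 5 = 1.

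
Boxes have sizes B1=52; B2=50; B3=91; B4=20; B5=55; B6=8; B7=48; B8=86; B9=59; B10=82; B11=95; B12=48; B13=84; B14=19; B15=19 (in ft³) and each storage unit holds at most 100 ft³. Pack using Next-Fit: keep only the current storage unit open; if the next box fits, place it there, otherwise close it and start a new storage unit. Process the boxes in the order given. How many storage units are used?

12 storage units

Put B1 (52 ft³) in storage unit 1; 48 ft³ remain.
Put B2 (50 ft³) in storage unit 2; 50 ft³ remain.
Put B3 (91 ft³) in storage unit 3; 9 ft³ remain.
Put B4 (20 ft³) in storage unit 4; 80 ft³ remain.
Put B5 (55 ft³) in storage unit 4; 25 ft³ remain.
Put B6 (8 ft³) in storage unit 4; 17 ft³ remain.
Put B7 (48 ft³) in storage unit 5; 52 ft³ remain.
Put B8 (86 ft³) in storage unit 6; 14 ft³ remain.
Put B9 (59 ft³) in storage unit 7; 41 ft³ remain.
Put B10 (82 ft³) in storage unit 8; 18 ft³ remain.
Put B11 (95 ft³) in storage unit 9; 5 ft³ remain.
Put B12 (48 ft³) in storage unit 10; 52 ft³ remain.
Put B13 (84 ft³) in storage unit 11; 16 ft³ remain.
Put B14 (19 ft³) in storage unit 12; 81 ft³ remain.
Put B15 (19 ft³) in storage unit 12; 62 ft³ remain.
Final storage units: [52] [50] [91] [20,55,8] [48] [86] [59] [82] [95] [48] [84] [19,19].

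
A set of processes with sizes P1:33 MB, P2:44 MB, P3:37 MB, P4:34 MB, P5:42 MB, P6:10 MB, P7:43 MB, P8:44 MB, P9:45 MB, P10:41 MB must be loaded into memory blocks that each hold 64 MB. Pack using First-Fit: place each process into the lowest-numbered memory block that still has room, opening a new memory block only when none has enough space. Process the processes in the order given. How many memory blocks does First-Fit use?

memory block 1: place P1 (33 MB), 31 MB left
memory block 2: place P2 (44 MB), 20 MB left
memory block 3: place P3 (37 MB), 27 MB left
memory block 4: place P4 (34 MB), 30 MB left
memory block 5: place P5 (42 MB), 22 MB left
memory block 1: place P6 (10 MB), 21 MB left
memory block 6: place P7 (43 MB), 21 MB left
memory block 7: place P8 (44 MB), 20 MB left
memory block 8: place P9 (45 MB), 19 MB left
memory block 9: place P10 (41 MB), 23 MB left

9 memory blocks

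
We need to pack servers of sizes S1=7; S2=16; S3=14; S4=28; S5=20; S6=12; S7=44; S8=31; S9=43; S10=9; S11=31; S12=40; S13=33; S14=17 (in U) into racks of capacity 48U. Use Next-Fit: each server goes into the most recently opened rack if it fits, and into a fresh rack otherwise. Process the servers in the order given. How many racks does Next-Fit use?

S1 (7U) → rack 1 (remaining 41U)
S2 (16U) → rack 1 (remaining 25U)
S3 (14U) → rack 1 (remaining 11U)
S4 (28U) → rack 2 (remaining 20U)
S5 (20U) → rack 2 (remaining 0U)
S6 (12U) → rack 3 (remaining 36U)
S7 (44U) → rack 4 (remaining 4U)
S8 (31U) → rack 5 (remaining 17U)
S9 (43U) → rack 6 (remaining 5U)
S10 (9U) → rack 7 (remaining 39U)
S11 (31U) → rack 7 (remaining 8U)
S12 (40U) → rack 8 (remaining 8U)
S13 (33U) → rack 9 (remaining 15U)
S14 (17U) → rack 10 (remaining 31U)
Final racks: [7,16,14] [28,20] [12] [44] [31] [43] [9,31] [40] [33] [17].

10 racks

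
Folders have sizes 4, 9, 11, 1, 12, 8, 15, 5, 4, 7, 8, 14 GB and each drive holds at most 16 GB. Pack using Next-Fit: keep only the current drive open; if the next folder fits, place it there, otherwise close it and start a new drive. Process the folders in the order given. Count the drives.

8 drives

4 GB → drive 1 (remaining 12 GB)
9 GB → drive 1 (remaining 3 GB)
11 GB → drive 2 (remaining 5 GB)
1 GB → drive 2 (remaining 4 GB)
12 GB → drive 3 (remaining 4 GB)
8 GB → drive 4 (remaining 8 GB)
15 GB → drive 5 (remaining 1 GB)
5 GB → drive 6 (remaining 11 GB)
4 GB → drive 6 (remaining 7 GB)
7 GB → drive 6 (remaining 0 GB)
8 GB → drive 7 (remaining 8 GB)
14 GB → drive 8 (remaining 2 GB)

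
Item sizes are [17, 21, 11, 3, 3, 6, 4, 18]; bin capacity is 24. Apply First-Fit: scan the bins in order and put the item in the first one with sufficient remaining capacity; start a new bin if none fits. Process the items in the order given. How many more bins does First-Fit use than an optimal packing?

First-Fit: [17,3,3] [21] [11,6,4] [18] → 4 bins.
Total size 83; any packing needs at least ⌈83/24⌉ = 4 bins.
So 4 is already optimal.

0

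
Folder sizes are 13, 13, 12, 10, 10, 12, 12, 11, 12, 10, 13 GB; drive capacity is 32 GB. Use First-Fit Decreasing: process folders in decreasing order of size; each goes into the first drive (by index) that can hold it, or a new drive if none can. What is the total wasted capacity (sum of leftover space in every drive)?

Sorted descending: 13, 13, 13, 12, 12, 12, 12, 11, 10, 10, 10.
drive 1: place 13 GB, 19 GB left
drive 1: place 13 GB, 6 GB left
drive 2: place 13 GB, 19 GB left
drive 2: place 12 GB, 7 GB left
drive 3: place 12 GB, 20 GB left
drive 3: place 12 GB, 8 GB left
drive 4: place 12 GB, 20 GB left
drive 4: place 11 GB, 9 GB left
drive 5: place 10 GB, 22 GB left
drive 5: place 10 GB, 12 GB left
drive 5: place 10 GB, 2 GB left
5 drives × 32 GB = 160 GB; used 128 GB; unused 32 GB.

32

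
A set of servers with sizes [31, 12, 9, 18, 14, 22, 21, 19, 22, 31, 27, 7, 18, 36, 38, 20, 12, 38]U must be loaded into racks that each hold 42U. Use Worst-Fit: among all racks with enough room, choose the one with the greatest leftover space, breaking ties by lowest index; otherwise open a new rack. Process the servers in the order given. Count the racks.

31U → rack 1 (remaining 11U)
12U → rack 2 (remaining 30U)
9U → rack 2 (remaining 21U)
18U → rack 2 (remaining 3U)
14U → rack 3 (remaining 28U)
22U → rack 3 (remaining 6U)
21U → rack 4 (remaining 21U)
19U → rack 4 (remaining 2U)
22U → rack 5 (remaining 20U)
31U → rack 6 (remaining 11U)
27U → rack 7 (remaining 15U)
7U → rack 5 (remaining 13U)
18U → rack 8 (remaining 24U)
36U → rack 9 (remaining 6U)
38U → rack 10 (remaining 4U)
20U → rack 8 (remaining 4U)
12U → rack 7 (remaining 3U)
38U → rack 11 (remaining 4U)

11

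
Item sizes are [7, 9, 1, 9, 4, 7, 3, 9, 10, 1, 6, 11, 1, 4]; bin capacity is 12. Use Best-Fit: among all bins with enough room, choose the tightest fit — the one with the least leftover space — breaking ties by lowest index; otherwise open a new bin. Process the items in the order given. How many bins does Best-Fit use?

8

bin 1: place 7, 5 left
bin 2: place 9, 3 left
bin 2: place 1, 2 left
bin 3: place 9, 3 left
bin 1: place 4, 1 left
bin 4: place 7, 5 left
bin 3: place 3, 0 left
bin 5: place 9, 3 left
bin 6: place 10, 2 left
bin 1: place 1, 0 left
bin 7: place 6, 6 left
bin 8: place 11, 1 left
bin 8: place 1, 0 left
bin 4: place 4, 1 left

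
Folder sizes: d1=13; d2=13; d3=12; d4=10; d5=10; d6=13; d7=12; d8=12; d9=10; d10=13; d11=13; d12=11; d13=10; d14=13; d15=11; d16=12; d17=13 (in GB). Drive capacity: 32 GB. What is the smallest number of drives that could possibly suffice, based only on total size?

Total size = 13 + 13 + 12 + 10 + 10 + 13 + 12 + 12 + 10 + 13 + 13 + 11 + 10 + 13 + 11 + 12 + 13 = 201 GB.
⌈201 / 32⌉ = 7.

7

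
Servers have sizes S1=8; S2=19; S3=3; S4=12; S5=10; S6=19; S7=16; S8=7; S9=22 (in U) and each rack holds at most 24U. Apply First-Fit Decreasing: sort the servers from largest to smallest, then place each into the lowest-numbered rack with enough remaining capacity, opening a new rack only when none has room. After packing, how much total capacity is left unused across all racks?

Sorted descending: 22, 19, 19, 16, 12, 10, 8, 7, 3.
Put 22U in rack 1; 2U remain.
Put 19U in rack 2; 5U remain.
Put 19U in rack 3; 5U remain.
Put 16U in rack 4; 8U remain.
Put 12U in rack 5; 12U remain.
Put 10U in rack 5; 2U remain.
Put 8U in rack 4; 0U remain.
Put 7U in rack 6; 17U remain.
Put 3U in rack 2; 2U remain.
6 racks × 24U = 144U; used 116U; unused 28U.

28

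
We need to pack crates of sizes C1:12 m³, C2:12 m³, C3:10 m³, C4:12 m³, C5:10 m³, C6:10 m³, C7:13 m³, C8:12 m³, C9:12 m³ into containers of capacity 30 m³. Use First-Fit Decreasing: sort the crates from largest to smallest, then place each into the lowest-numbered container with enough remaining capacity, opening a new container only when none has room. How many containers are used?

4

Sorted descending: 13, 12, 12, 12, 12, 12, 10, 10, 10.
container 1: place 13 m³, 17 m³ left
container 1: place 12 m³, 5 m³ left
container 2: place 12 m³, 18 m³ left
container 2: place 12 m³, 6 m³ left
container 3: place 12 m³, 18 m³ left
container 3: place 12 m³, 6 m³ left
container 4: place 10 m³, 20 m³ left
container 4: place 10 m³, 10 m³ left
container 4: place 10 m³, 0 m³ left
Final containers: [13,12] [12,12] [12,12] [10,10,10].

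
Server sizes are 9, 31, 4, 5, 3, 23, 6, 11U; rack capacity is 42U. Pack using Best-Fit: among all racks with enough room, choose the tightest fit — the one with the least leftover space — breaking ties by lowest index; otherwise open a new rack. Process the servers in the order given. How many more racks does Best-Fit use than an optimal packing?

0

Best-Fit: [9,31] [4,5,3,23,6] [11] → 3 racks.
Total size 92U; any packing needs at least ⌈92/42⌉ = 3 racks.
So 3 is already optimal.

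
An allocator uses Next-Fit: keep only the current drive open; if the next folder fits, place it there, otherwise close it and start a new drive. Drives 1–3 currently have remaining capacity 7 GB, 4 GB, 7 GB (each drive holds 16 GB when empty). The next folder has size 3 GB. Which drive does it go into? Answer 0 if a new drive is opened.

Next-Fit only looks at drive 3, which has 7 GB free.
3 GB fits there.

3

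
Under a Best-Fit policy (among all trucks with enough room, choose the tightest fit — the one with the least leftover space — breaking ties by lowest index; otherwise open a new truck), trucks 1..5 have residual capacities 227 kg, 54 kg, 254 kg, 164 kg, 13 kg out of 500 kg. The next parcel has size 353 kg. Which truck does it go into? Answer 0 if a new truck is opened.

No truck has ≥ 353 kg free, so a new truck is opened.

0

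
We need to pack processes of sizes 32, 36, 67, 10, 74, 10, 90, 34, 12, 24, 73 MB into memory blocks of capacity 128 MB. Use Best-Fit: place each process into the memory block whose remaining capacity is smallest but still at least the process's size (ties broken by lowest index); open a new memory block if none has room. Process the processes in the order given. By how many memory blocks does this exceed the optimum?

Best-Fit: [32,36,10,10,12,24] [67] [74] [90,34] [73] → 5 memory blocks.
Total size 462 MB; any packing needs at least ⌈462/128⌉ = 4 memory blocks.
An optimal packing achieves that bound: [90,36] [74,34,12] [73,32,10,10] [67,24] → 4 memory blocks.
Excess: 5 − 4 = 1.

1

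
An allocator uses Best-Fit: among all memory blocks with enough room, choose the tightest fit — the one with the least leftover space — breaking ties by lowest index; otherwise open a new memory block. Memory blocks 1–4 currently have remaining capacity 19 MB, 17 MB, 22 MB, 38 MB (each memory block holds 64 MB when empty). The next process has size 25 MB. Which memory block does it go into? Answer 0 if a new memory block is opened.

4

Memory blocks with room: memory block 4 (38 MB).
Tightest fit is memory block 4 with 38 MB free.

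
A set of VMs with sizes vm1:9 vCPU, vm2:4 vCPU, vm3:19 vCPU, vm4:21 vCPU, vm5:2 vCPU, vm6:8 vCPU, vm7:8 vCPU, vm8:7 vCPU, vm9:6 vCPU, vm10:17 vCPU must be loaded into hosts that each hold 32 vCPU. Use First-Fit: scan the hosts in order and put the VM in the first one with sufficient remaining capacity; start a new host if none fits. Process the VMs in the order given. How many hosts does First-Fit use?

4

vm1 (9 vCPU) → host 1 (remaining 23 vCPU)
vm2 (4 vCPU) → host 1 (remaining 19 vCPU)
vm3 (19 vCPU) → host 1 (remaining 0 vCPU)
vm4 (21 vCPU) → host 2 (remaining 11 vCPU)
vm5 (2 vCPU) → host 2 (remaining 9 vCPU)
vm6 (8 vCPU) → host 2 (remaining 1 vCPU)
vm7 (8 vCPU) → host 3 (remaining 24 vCPU)
vm8 (7 vCPU) → host 3 (remaining 17 vCPU)
vm9 (6 vCPU) → host 3 (remaining 11 vCPU)
vm10 (17 vCPU) → host 4 (remaining 15 vCPU)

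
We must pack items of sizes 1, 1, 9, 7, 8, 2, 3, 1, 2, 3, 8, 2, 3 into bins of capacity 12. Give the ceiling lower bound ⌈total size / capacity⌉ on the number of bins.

Total size = 1 + 1 + 9 + 7 + 8 + 2 + 3 + 1 + 2 + 3 + 8 + 2 + 3 = 50.
⌈50 / 12⌉ = 5.

5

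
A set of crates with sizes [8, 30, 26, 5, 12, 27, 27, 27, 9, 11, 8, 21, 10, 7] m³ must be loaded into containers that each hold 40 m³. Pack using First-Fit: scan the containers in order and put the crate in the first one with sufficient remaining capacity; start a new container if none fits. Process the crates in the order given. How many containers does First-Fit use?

6 containers

container 1: place 8 m³, 32 m³ left
container 1: place 30 m³, 2 m³ left
container 2: place 26 m³, 14 m³ left
container 2: place 5 m³, 9 m³ left
container 3: place 12 m³, 28 m³ left
container 3: place 27 m³, 1 m³ left
container 4: place 27 m³, 13 m³ left
container 5: place 27 m³, 13 m³ left
container 2: place 9 m³, 0 m³ left
container 4: place 11 m³, 2 m³ left
container 5: place 8 m³, 5 m³ left
container 6: place 21 m³, 19 m³ left
container 6: place 10 m³, 9 m³ left
container 6: place 7 m³, 2 m³ left
Final containers: [8,30] [26,5,9] [12,27] [27,11] [27,8] [21,10,7].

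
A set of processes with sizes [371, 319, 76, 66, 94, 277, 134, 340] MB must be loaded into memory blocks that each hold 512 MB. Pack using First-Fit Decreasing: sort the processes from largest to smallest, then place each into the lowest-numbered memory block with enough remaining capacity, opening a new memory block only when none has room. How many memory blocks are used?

4 memory blocks

Sorted descending: 371, 340, 319, 277, 134, 94, 76, 66.
Put 371 MB in memory block 1; 141 MB remain.
Put 340 MB in memory block 2; 172 MB remain.
Put 319 MB in memory block 3; 193 MB remain.
Put 277 MB in memory block 4; 235 MB remain.
Put 134 MB in memory block 1; 7 MB remain.
Put 94 MB in memory block 2; 78 MB remain.
Put 76 MB in memory block 2; 2 MB remain.
Put 66 MB in memory block 3; 127 MB remain.
Final memory blocks: [371,134] [340,94,76] [319,66] [277].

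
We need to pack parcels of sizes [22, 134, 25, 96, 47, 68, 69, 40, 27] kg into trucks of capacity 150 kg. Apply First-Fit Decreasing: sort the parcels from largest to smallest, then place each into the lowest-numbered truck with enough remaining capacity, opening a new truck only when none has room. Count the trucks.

Sorted descending: 134, 96, 69, 68, 47, 40, 27, 25, 22.
truck 1: place 134 kg, 16 kg left
truck 2: place 96 kg, 54 kg left
truck 3: place 69 kg, 81 kg left
truck 3: place 68 kg, 13 kg left
truck 2: place 47 kg, 7 kg left
truck 4: place 40 kg, 110 kg left
truck 4: place 27 kg, 83 kg left
truck 4: place 25 kg, 58 kg left
truck 4: place 22 kg, 36 kg left
Final trucks: [134] [96,47] [69,68] [40,27,25,22].

4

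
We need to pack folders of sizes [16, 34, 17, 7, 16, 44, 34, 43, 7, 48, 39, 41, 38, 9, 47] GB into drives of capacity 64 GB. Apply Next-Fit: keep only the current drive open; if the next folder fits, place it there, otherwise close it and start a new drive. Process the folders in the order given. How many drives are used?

10

drive 1: place 16 GB, 48 GB left
drive 1: place 34 GB, 14 GB left
drive 2: place 17 GB, 47 GB left
drive 2: place 7 GB, 40 GB left
drive 2: place 16 GB, 24 GB left
drive 3: place 44 GB, 20 GB left
drive 4: place 34 GB, 30 GB left
drive 5: place 43 GB, 21 GB left
drive 5: place 7 GB, 14 GB left
drive 6: place 48 GB, 16 GB left
drive 7: place 39 GB, 25 GB left
drive 8: place 41 GB, 23 GB left
drive 9: place 38 GB, 26 GB left
drive 9: place 9 GB, 17 GB left
drive 10: place 47 GB, 17 GB left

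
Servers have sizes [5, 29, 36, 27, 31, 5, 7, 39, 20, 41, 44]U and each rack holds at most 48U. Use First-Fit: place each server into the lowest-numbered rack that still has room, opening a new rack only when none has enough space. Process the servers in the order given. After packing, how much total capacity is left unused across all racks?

52

Put 5U in rack 1; 43U remain.
Put 29U in rack 1; 14U remain.
Put 36U in rack 2; 12U remain.
Put 27U in rack 3; 21U remain.
Put 31U in rack 4; 17U remain.
Put 5U in rack 1; 9U remain.
Put 7U in rack 1; 2U remain.
Put 39U in rack 5; 9U remain.
Put 20U in rack 3; 1U remain.
Put 41U in rack 6; 7U remain.
Put 44U in rack 7; 4U remain.
7 racks × 48U = 336U; used 284U; unused 52U.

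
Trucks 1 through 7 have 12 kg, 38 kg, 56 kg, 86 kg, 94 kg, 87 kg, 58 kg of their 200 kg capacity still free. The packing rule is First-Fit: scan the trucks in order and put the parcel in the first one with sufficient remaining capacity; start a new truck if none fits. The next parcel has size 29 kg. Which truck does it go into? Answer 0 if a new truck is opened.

Trucks with room: truck 2 (38 kg), truck 3 (56 kg), truck 4 (86 kg), truck 5 (94 kg), truck 6 (87 kg), truck 7 (58 kg).
The first with room is truck 2.

2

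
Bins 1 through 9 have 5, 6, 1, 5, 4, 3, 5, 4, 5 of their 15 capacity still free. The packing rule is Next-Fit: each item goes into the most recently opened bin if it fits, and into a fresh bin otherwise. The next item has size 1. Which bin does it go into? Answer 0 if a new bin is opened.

Next-Fit only looks at bin 9, which has 5 free.
1 fits there.

9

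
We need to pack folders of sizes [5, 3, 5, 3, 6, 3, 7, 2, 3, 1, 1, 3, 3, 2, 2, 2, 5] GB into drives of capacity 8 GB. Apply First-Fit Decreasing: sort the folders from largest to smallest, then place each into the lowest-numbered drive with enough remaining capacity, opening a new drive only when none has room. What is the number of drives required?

7

Sorted descending: 7, 6, 5, 5, 5, 3, 3, 3, 3, 3, 3, 2, 2, 2, 2, 1, 1.
7 GB → drive 1 (remaining 1 GB)
6 GB → drive 2 (remaining 2 GB)
5 GB → drive 3 (remaining 3 GB)
5 GB → drive 4 (remaining 3 GB)
5 GB → drive 5 (remaining 3 GB)
3 GB → drive 3 (remaining 0 GB)
3 GB → drive 4 (remaining 0 GB)
3 GB → drive 5 (remaining 0 GB)
3 GB → drive 6 (remaining 5 GB)
3 GB → drive 6 (remaining 2 GB)
3 GB → drive 7 (remaining 5 GB)
2 GB → drive 2 (remaining 0 GB)
2 GB → drive 6 (remaining 0 GB)
2 GB → drive 7 (remaining 3 GB)
2 GB → drive 7 (remaining 1 GB)
1 GB → drive 1 (remaining 0 GB)
1 GB → drive 7 (remaining 0 GB)
Final drives: [7,1] [6,2] [5,3] [5,3] [5,3] [3,3,2] [3,2,2,1].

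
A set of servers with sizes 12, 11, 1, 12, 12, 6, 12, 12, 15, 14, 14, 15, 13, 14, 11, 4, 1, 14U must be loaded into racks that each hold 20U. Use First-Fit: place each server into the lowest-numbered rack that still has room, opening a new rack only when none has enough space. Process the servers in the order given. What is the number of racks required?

14

rack 1: place 12U, 8U left
rack 2: place 11U, 9U left
rack 1: place 1U, 7U left
rack 3: place 12U, 8U left
rack 4: place 12U, 8U left
rack 1: place 6U, 1U left
rack 5: place 12U, 8U left
rack 6: place 12U, 8U left
rack 7: place 15U, 5U left
rack 8: place 14U, 6U left
rack 9: place 14U, 6U left
rack 10: place 15U, 5U left
rack 11: place 13U, 7U left
rack 12: place 14U, 6U left
rack 13: place 11U, 9U left
rack 2: place 4U, 5U left
rack 1: place 1U, 0U left
rack 14: place 14U, 6U left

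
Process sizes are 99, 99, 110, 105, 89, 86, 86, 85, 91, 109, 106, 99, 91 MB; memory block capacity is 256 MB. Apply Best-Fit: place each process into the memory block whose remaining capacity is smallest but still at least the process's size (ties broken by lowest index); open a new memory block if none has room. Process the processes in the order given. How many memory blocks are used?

memory block 1: place 99 MB, 157 MB left
memory block 1: place 99 MB, 58 MB left
memory block 2: place 110 MB, 146 MB left
memory block 2: place 105 MB, 41 MB left
memory block 3: place 89 MB, 167 MB left
memory block 3: place 86 MB, 81 MB left
memory block 4: place 86 MB, 170 MB left
memory block 4: place 85 MB, 85 MB left
memory block 5: place 91 MB, 165 MB left
memory block 5: place 109 MB, 56 MB left
memory block 6: place 106 MB, 150 MB left
memory block 6: place 99 MB, 51 MB left
memory block 7: place 91 MB, 165 MB left

7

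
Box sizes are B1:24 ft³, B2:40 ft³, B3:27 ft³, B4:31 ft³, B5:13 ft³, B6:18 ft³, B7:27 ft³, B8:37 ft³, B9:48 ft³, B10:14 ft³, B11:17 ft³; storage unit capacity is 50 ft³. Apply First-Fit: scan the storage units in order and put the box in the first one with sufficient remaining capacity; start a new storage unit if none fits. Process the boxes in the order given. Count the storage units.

B1 (24 ft³) → storage unit 1 (remaining 26 ft³)
B2 (40 ft³) → storage unit 2 (remaining 10 ft³)
B3 (27 ft³) → storage unit 3 (remaining 23 ft³)
B4 (31 ft³) → storage unit 4 (remaining 19 ft³)
B5 (13 ft³) → storage unit 1 (remaining 13 ft³)
B6 (18 ft³) → storage unit 3 (remaining 5 ft³)
B7 (27 ft³) → storage unit 5 (remaining 23 ft³)
B8 (37 ft³) → storage unit 6 (remaining 13 ft³)
B9 (48 ft³) → storage unit 7 (remaining 2 ft³)
B10 (14 ft³) → storage unit 4 (remaining 5 ft³)
B11 (17 ft³) → storage unit 5 (remaining 6 ft³)
Final storage units: [24,13] [40] [27,18] [31,14] [27,17] [37] [48].

7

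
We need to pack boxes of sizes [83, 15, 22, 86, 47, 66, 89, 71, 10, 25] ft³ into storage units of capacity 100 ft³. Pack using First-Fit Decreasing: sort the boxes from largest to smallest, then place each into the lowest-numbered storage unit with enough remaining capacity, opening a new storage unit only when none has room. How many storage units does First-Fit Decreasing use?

6

Sorted descending: 89, 86, 83, 71, 66, 47, 25, 22, 15, 10.
storage unit 1: place 89 ft³, 11 ft³ left
storage unit 2: place 86 ft³, 14 ft³ left
storage unit 3: place 83 ft³, 17 ft³ left
storage unit 4: place 71 ft³, 29 ft³ left
storage unit 5: place 66 ft³, 34 ft³ left
storage unit 6: place 47 ft³, 53 ft³ left
storage unit 4: place 25 ft³, 4 ft³ left
storage unit 5: place 22 ft³, 12 ft³ left
storage unit 3: place 15 ft³, 2 ft³ left
storage unit 1: place 10 ft³, 1 ft³ left
Final storage units: [89,10] [86] [83,15] [71,25] [66,22] [47].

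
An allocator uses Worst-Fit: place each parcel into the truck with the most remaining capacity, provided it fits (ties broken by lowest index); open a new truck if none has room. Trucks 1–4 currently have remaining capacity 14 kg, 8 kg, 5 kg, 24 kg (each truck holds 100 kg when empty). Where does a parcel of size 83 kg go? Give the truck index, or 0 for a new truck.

No truck has ≥ 83 kg free, so a new truck is opened.

0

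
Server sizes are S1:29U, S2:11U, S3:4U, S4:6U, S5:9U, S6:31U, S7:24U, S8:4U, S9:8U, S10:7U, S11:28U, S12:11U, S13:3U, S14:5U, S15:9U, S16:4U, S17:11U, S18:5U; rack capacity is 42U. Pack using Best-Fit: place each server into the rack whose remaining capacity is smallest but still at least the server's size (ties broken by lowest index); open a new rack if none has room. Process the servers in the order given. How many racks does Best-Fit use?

S1 (29U) → rack 1 (remaining 13U)
S2 (11U) → rack 1 (remaining 2U)
S3 (4U) → rack 2 (remaining 38U)
S4 (6U) → rack 2 (remaining 32U)
S5 (9U) → rack 2 (remaining 23U)
S6 (31U) → rack 3 (remaining 11U)
S7 (24U) → rack 4 (remaining 18U)
S8 (4U) → rack 3 (remaining 7U)
S9 (8U) → rack 4 (remaining 10U)
S10 (7U) → rack 3 (remaining 0U)
S11 (28U) → rack 5 (remaining 14U)
S12 (11U) → rack 5 (remaining 3U)
S13 (3U) → rack 5 (remaining 0U)
S14 (5U) → rack 4 (remaining 5U)
S15 (9U) → rack 2 (remaining 14U)
S16 (4U) → rack 4 (remaining 1U)
S17 (11U) → rack 2 (remaining 3U)
S18 (5U) → rack 6 (remaining 37U)

6 racks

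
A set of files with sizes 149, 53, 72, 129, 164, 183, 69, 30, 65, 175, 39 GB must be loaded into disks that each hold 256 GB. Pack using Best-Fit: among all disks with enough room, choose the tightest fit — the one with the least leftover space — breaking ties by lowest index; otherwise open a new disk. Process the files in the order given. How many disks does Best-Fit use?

5

149 GB → disk 1 (remaining 107 GB)
53 GB → disk 1 (remaining 54 GB)
72 GB → disk 2 (remaining 184 GB)
129 GB → disk 2 (remaining 55 GB)
164 GB → disk 3 (remaining 92 GB)
183 GB → disk 4 (remaining 73 GB)
69 GB → disk 4 (remaining 4 GB)
30 GB → disk 1 (remaining 24 GB)
65 GB → disk 3 (remaining 27 GB)
175 GB → disk 5 (remaining 81 GB)
39 GB → disk 2 (remaining 16 GB)
Final disks: [149,53,30] [72,129,39] [164,65] [183,69] [175].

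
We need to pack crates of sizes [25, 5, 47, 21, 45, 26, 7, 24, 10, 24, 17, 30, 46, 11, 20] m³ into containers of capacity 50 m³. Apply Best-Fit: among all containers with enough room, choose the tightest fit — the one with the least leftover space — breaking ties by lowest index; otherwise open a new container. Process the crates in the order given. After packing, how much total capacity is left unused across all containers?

25 m³ → container 1 (remaining 25 m³)
5 m³ → container 1 (remaining 20 m³)
47 m³ → container 2 (remaining 3 m³)
21 m³ → container 3 (remaining 29 m³)
45 m³ → container 4 (remaining 5 m³)
26 m³ → container 3 (remaining 3 m³)
7 m³ → container 1 (remaining 13 m³)
24 m³ → container 5 (remaining 26 m³)
10 m³ → container 1 (remaining 3 m³)
24 m³ → container 5 (remaining 2 m³)
17 m³ → container 6 (remaining 33 m³)
30 m³ → container 6 (remaining 3 m³)
46 m³ → container 7 (remaining 4 m³)
11 m³ → container 8 (remaining 39 m³)
20 m³ → container 8 (remaining 19 m³)
8 containers × 50 m³ = 400 m³; used 358 m³; unused 42 m³.

42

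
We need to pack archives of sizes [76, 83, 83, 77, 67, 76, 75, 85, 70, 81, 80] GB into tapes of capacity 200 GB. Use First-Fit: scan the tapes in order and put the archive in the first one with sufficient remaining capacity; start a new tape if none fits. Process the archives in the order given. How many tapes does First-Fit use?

76 GB → tape 1 (remaining 124 GB)
83 GB → tape 1 (remaining 41 GB)
83 GB → tape 2 (remaining 117 GB)
77 GB → tape 2 (remaining 40 GB)
67 GB → tape 3 (remaining 133 GB)
76 GB → tape 3 (remaining 57 GB)
75 GB → tape 4 (remaining 125 GB)
85 GB → tape 4 (remaining 40 GB)
70 GB → tape 5 (remaining 130 GB)
81 GB → tape 5 (remaining 49 GB)
80 GB → tape 6 (remaining 120 GB)

6 tapes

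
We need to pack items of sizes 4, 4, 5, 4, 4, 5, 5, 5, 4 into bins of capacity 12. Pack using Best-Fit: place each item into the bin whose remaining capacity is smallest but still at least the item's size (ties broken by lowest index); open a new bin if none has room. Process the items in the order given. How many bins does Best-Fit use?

bin 1: place 4, 8 left
bin 1: place 4, 4 left
bin 2: place 5, 7 left
bin 1: place 4, 0 left
bin 2: place 4, 3 left
bin 3: place 5, 7 left
bin 3: place 5, 2 left
bin 4: place 5, 7 left
bin 4: place 4, 3 left
Final bins: [4,4,4] [5,4] [5,5] [5,4].

4 bins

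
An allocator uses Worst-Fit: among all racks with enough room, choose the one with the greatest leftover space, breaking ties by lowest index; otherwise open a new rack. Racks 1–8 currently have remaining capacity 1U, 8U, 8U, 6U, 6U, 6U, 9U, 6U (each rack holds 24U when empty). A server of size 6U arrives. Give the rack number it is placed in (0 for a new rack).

7

Racks with room: rack 2 (8U), rack 3 (8U), rack 4 (6U), rack 5 (6U), rack 6 (6U), rack 7 (9U), rack 8 (6U).
Most room is rack 7 with 9U free.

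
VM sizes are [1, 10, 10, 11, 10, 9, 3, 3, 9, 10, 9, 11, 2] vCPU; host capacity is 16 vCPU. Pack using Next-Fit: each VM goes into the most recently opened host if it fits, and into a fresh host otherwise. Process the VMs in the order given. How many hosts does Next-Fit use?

Put 1 vCPU in host 1; 15 vCPU remain.
Put 10 vCPU in host 1; 5 vCPU remain.
Put 10 vCPU in host 2; 6 vCPU remain.
Put 11 vCPU in host 3; 5 vCPU remain.
Put 10 vCPU in host 4; 6 vCPU remain.
Put 9 vCPU in host 5; 7 vCPU remain.
Put 3 vCPU in host 5; 4 vCPU remain.
Put 3 vCPU in host 5; 1 vCPU remain.
Put 9 vCPU in host 6; 7 vCPU remain.
Put 10 vCPU in host 7; 6 vCPU remain.
Put 9 vCPU in host 8; 7 vCPU remain.
Put 11 vCPU in host 9; 5 vCPU remain.
Put 2 vCPU in host 9; 3 vCPU remain.

9 hosts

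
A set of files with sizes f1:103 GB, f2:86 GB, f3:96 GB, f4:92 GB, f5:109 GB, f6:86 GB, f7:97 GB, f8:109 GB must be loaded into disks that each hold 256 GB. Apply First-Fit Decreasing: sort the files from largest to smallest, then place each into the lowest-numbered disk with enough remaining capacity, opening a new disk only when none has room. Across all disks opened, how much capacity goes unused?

246

Sorted descending: 109, 109, 103, 97, 96, 92, 86, 86.
disk 1: place 109 GB, 147 GB left
disk 1: place 109 GB, 38 GB left
disk 2: place 103 GB, 153 GB left
disk 2: place 97 GB, 56 GB left
disk 3: place 96 GB, 160 GB left
disk 3: place 92 GB, 68 GB left
disk 4: place 86 GB, 170 GB left
disk 4: place 86 GB, 84 GB left
4 disks × 256 GB = 1024 GB; used 778 GB; unused 246 GB.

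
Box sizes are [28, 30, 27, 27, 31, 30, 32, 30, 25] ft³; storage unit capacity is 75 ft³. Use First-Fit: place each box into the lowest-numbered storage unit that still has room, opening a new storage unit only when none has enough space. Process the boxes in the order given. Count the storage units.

5

28 ft³ → storage unit 1 (remaining 47 ft³)
30 ft³ → storage unit 1 (remaining 17 ft³)
27 ft³ → storage unit 2 (remaining 48 ft³)
27 ft³ → storage unit 2 (remaining 21 ft³)
31 ft³ → storage unit 3 (remaining 44 ft³)
30 ft³ → storage unit 3 (remaining 14 ft³)
32 ft³ → storage unit 4 (remaining 43 ft³)
30 ft³ → storage unit 4 (remaining 13 ft³)
25 ft³ → storage unit 5 (remaining 50 ft³)
Final storage units: [28,30] [27,27] [31,30] [32,30] [25].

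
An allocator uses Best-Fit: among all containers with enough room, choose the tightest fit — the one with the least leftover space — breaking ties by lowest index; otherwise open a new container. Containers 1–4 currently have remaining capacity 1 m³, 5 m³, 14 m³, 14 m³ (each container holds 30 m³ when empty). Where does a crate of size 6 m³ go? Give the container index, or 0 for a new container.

Containers with room: container 3 (14 m³), container 4 (14 m³).
Tightest fit is container 3 with 14 m³ free.

3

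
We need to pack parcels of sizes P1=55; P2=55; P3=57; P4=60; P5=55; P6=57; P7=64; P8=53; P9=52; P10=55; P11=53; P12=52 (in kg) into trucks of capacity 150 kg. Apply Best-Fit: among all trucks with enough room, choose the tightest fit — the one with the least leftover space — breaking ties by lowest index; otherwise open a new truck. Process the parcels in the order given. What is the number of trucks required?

6 trucks

truck 1: place P1 (55 kg), 95 kg left
truck 1: place P2 (55 kg), 40 kg left
truck 2: place P3 (57 kg), 93 kg left
truck 2: place P4 (60 kg), 33 kg left
truck 3: place P5 (55 kg), 95 kg left
truck 3: place P6 (57 kg), 38 kg left
truck 4: place P7 (64 kg), 86 kg left
truck 4: place P8 (53 kg), 33 kg left
truck 5: place P9 (52 kg), 98 kg left
truck 5: place P10 (55 kg), 43 kg left
truck 6: place P11 (53 kg), 97 kg left
truck 6: place P12 (52 kg), 45 kg left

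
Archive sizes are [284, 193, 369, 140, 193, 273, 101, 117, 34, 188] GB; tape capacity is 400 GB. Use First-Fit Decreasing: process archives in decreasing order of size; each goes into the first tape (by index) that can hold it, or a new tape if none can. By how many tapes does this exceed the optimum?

First-Fit Decreasing: [369] [284,101] [273,117] [193,193] [188,140,34] → 5 tapes.
Total size 1892 GB; any packing needs at least ⌈1892/400⌉ = 5 tapes.
So 5 is already optimal.

0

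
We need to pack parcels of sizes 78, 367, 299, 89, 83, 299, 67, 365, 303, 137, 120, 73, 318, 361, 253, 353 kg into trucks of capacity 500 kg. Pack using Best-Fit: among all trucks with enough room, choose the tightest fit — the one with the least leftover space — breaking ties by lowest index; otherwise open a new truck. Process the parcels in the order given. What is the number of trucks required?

9 trucks

Put 78 kg in truck 1; 422 kg remain.
Put 367 kg in truck 1; 55 kg remain.
Put 299 kg in truck 2; 201 kg remain.
Put 89 kg in truck 2; 112 kg remain.
Put 83 kg in truck 2; 29 kg remain.
Put 299 kg in truck 3; 201 kg remain.
Put 67 kg in truck 3; 134 kg remain.
Put 365 kg in truck 4; 135 kg remain.
Put 303 kg in truck 5; 197 kg remain.
Put 137 kg in truck 5; 60 kg remain.
Put 120 kg in truck 3; 14 kg remain.
Put 73 kg in truck 4; 62 kg remain.
Put 318 kg in truck 6; 182 kg remain.
Put 361 kg in truck 7; 139 kg remain.
Put 253 kg in truck 8; 247 kg remain.
Put 353 kg in truck 9; 147 kg remain.
Final trucks: [78,367] [299,89,83] [299,67,120] [365,73] [303,137] [318] [361] [253] [353].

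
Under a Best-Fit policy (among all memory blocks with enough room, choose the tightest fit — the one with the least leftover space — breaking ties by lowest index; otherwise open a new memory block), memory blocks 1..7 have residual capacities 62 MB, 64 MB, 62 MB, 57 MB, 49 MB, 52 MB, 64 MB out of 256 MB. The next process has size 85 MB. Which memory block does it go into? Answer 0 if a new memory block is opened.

0

No memory block has ≥ 85 MB free, so a new memory block is opened.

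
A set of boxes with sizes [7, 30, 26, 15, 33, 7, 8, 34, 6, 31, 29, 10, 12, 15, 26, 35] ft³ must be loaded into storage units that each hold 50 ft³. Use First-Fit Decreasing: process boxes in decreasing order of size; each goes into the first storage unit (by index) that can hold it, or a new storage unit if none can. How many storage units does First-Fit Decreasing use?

Sorted descending: 35, 34, 33, 31, 30, 29, 26, 26, 15, 15, 12, 10, 8, 7, 7, 6.
35 ft³ → storage unit 1 (remaining 15 ft³)
34 ft³ → storage unit 2 (remaining 16 ft³)
33 ft³ → storage unit 3 (remaining 17 ft³)
31 ft³ → storage unit 4 (remaining 19 ft³)
30 ft³ → storage unit 5 (remaining 20 ft³)
29 ft³ → storage unit 6 (remaining 21 ft³)
26 ft³ → storage unit 7 (remaining 24 ft³)
26 ft³ → storage unit 8 (remaining 24 ft³)
15 ft³ → storage unit 1 (remaining 0 ft³)
15 ft³ → storage unit 2 (remaining 1 ft³)
12 ft³ → storage unit 3 (remaining 5 ft³)
10 ft³ → storage unit 4 (remaining 9 ft³)
8 ft³ → storage unit 4 (remaining 1 ft³)
7 ft³ → storage unit 5 (remaining 13 ft³)
7 ft³ → storage unit 5 (remaining 6 ft³)
6 ft³ → storage unit 5 (remaining 0 ft³)
Final storage units: [35,15] [34,15] [33,12] [31,10,8] [30,7,7,6] [29] [26] [26].

8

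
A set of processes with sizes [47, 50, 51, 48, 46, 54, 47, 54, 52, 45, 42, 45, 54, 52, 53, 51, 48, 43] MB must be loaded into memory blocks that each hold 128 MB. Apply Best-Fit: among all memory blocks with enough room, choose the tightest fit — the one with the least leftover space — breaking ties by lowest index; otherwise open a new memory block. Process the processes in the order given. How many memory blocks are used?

47 MB → memory block 1 (remaining 81 MB)
50 MB → memory block 1 (remaining 31 MB)
51 MB → memory block 2 (remaining 77 MB)
48 MB → memory block 2 (remaining 29 MB)
46 MB → memory block 3 (remaining 82 MB)
54 MB → memory block 3 (remaining 28 MB)
47 MB → memory block 4 (remaining 81 MB)
54 MB → memory block 4 (remaining 27 MB)
52 MB → memory block 5 (remaining 76 MB)
45 MB → memory block 5 (remaining 31 MB)
42 MB → memory block 6 (remaining 86 MB)
45 MB → memory block 6 (remaining 41 MB)
54 MB → memory block 7 (remaining 74 MB)
52 MB → memory block 7 (remaining 22 MB)
53 MB → memory block 8 (remaining 75 MB)
51 MB → memory block 8 (remaining 24 MB)
48 MB → memory block 9 (remaining 80 MB)
43 MB → memory block 9 (remaining 37 MB)
Final memory blocks: [47,50] [51,48] [46,54] [47,54] [52,45] [42,45] [54,52] [53,51] [48,43].

9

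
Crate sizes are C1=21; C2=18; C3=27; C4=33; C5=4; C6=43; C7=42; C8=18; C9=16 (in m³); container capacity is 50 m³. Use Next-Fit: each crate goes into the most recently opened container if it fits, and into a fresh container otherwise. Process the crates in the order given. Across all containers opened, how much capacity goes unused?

78

C1 (21 m³) → container 1 (remaining 29 m³)
C2 (18 m³) → container 1 (remaining 11 m³)
C3 (27 m³) → container 2 (remaining 23 m³)
C4 (33 m³) → container 3 (remaining 17 m³)
C5 (4 m³) → container 3 (remaining 13 m³)
C6 (43 m³) → container 4 (remaining 7 m³)
C7 (42 m³) → container 5 (remaining 8 m³)
C8 (18 m³) → container 6 (remaining 32 m³)
C9 (16 m³) → container 6 (remaining 16 m³)
6 containers × 50 m³ = 300 m³; used 222 m³; unused 78 m³.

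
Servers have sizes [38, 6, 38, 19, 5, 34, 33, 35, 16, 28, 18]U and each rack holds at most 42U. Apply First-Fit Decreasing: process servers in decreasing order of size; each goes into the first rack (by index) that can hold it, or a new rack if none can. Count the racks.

Sorted descending: 38, 38, 35, 34, 33, 28, 19, 18, 16, 6, 5.
Put 38U in rack 1; 4U remain.
Put 38U in rack 2; 4U remain.
Put 35U in rack 3; 7U remain.
Put 34U in rack 4; 8U remain.
Put 33U in rack 5; 9U remain.
Put 28U in rack 6; 14U remain.
Put 19U in rack 7; 23U remain.
Put 18U in rack 7; 5U remain.
Put 16U in rack 8; 26U remain.
Put 6U in rack 3; 1U remain.
Put 5U in rack 4; 3U remain.

8 racks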